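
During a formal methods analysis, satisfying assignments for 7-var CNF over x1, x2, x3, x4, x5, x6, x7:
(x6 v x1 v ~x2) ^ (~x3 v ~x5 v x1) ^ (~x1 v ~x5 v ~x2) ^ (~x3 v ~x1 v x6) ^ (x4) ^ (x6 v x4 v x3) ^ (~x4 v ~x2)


CNF with 7 clauses over 7 vars (128 assignments).
An assignment satisfies CNF iff every clause has >=1 true literal.
Check each row (bits = x1,x2,x3,x4,x5,x6,x7; clause T/F shown):
  row 0 [0000000]: clauses=TTTTFFT -> 0
  row 1 [0000001]: clauses=TTTTFFT -> 0
  row 2 [0000010]: clauses=TTTTFTT -> 0
  row 3 [0000011]: clauses=TTTTFTT -> 0
  row 4 [0000100]: clauses=TTTTFFT -> 0
  (every remaining row is evaluated the same way; all 128 results are listed next)
Full result column, 8 rows per line (x1,x2,x3,x4 fixed per line; x5,x6,x7 runs 000..111 left to right):
  rows 0-7 [x1,x2,x3,x4=0000]: 00000000  (ones: 0)
  rows 8-15 [x1,x2,x3,x4=0001]: 11111111  (ones: 8)
  rows 16-23 [x1,x2,x3,x4=0010]: 00000000  (ones: 0)
  rows 24-31 [x1,x2,x3,x4=0011]: 11110000  (ones: 4)
  rows 32-39 [x1,x2,x3,x4=0100]: 00000000  (ones: 0)
  rows 40-47 [x1,x2,x3,x4=0101]: 00000000  (ones: 0)
  rows 48-55 [x1,x2,x3,x4=0110]: 00000000  (ones: 0)
  rows 56-63 [x1,x2,x3,x4=0111]: 00000000  (ones: 0)
  rows 64-71 [x1,x2,x3,x4=1000]: 00000000  (ones: 0)
  rows 72-79 [x1,x2,x3,x4=1001]: 11111111  (ones: 8)
  rows 80-87 [x1,x2,x3,x4=1010]: 00000000  (ones: 0)
  rows 88-95 [x1,x2,x3,x4=1011]: 00110011  (ones: 4)
  rows 96-103 [x1,x2,x3,x4=1100]: 00000000  (ones: 0)
  rows 104-111 [x1,x2,x3,x4=1101]: 00000000  (ones: 0)
  rows 112-119 [x1,x2,x3,x4=1110]: 00000000  (ones: 0)
  rows 120-127 [x1,x2,x3,x4=1111]: 00000000  (ones: 0)
Satisfying assignments = 0+8+0+4+0+0+0+0+0+8+0+4+0+0+0+0 = 24

24


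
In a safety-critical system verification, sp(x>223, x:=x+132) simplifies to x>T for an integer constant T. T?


Formula: sp(P, x:=E) = exists old_x. (x = E[old_x/x]) AND P[old_x/x] (old_x is the value of x before the assignment; eliminate old_x by solving x = E[old_x/x] for old_x)
Step 1: Precondition P: x>223, i.e. old_x > 223
Step 2: Assignment gives x = old_x + 132, so old_x = x - 132
Step 3: Substitute into P: x - 132 > 223
Step 4: Simplify: x > 223+132 = 355

355


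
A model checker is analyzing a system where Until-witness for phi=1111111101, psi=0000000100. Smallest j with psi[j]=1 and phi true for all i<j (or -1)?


(phi U psi) at 0: need smallest j with psi[j]=1 and phi[i]=1 for all i in [0,j).
Scan from step 0:
  step 0: phi=1, psi=0 -> continue
  step 1: phi=1, psi=0 -> continue
  step 2: phi=1, psi=0 -> continue
  step 3: phi=1, psi=0 -> continue
  step 7: psi=1 and phi held for [0,7) -> witness found
Witness step = 7

7


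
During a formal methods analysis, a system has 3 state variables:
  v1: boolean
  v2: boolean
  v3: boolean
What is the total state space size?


State space = product of domain sizes of all variables.
Domain sizes:
  v1 (boolean): 2
  v2 (boolean): 2
  v3 (boolean): 2
Product = 2 * 2 * 2 = 8

8


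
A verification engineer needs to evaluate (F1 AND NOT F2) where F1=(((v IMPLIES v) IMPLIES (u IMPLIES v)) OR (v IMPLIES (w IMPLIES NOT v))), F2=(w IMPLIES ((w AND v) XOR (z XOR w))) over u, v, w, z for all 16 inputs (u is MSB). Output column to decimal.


F1 = (((v IMPLIES v) IMPLIES (u IMPLIES v)) OR (v IMPLIES (w IMPLIES NOT v)))
F2 = (w IMPLIES ((w AND v) XOR (z XOR w)))
Counterexample to F1=>F2 is where F1=1 and F2=0.
Evaluate each row (bits = u,v,w,z, MSB first):
  row 0 [0000]: F1=1 F2=1 -> F1&~F2 -> 0
  row 1 [0001]: F1=1 F2=1 -> F1&~F2 -> 0
  row 2 [0010]: F1=1 F2=1 -> F1&~F2 -> 0
  row 3 [0011]: F1=1 F2=0 -> F1&~F2 -> 1
  row 4 [0100]: F1=1 F2=1 -> F1&~F2 -> 0
  row 5 [0101]: F1=1 F2=1 -> F1&~F2 -> 0
  row 6 [0110]: F1=1 F2=0 -> F1&~F2 -> 1
  row 7 [0111]: F1=1 F2=1 -> F1&~F2 -> 0
  row 8 [1000]: F1=1 F2=1 -> F1&~F2 -> 0
  row 9 [1001]: F1=1 F2=1 -> F1&~F2 -> 0
  row 10 [1010]: F1=1 F2=1 -> F1&~F2 -> 0
  row 11 [1011]: F1=1 F2=0 -> F1&~F2 -> 1
  row 12 [1100]: F1=1 F2=1 -> F1&~F2 -> 0
  row 13 [1101]: F1=1 F2=1 -> F1&~F2 -> 0
  row 14 [1110]: F1=1 F2=0 -> F1&~F2 -> 1
  row 15 [1111]: F1=1 F2=1 -> F1&~F2 -> 0
Full result column, 4 rows per line (u,v fixed per line; w,z runs 00..11 left to right):
  rows 0-3 [u,v=00]: 0001  = hex 1
  rows 4-7 [u,v=01]: 0010  = hex 2
  rows 8-11 [u,v=10]: 0001  = hex 1
  rows 12-15 [u,v=11]: 0010  = hex 2
Counterexample vector (row 0 .. row 15) = 0001001000010010
Output column grouped in 4s = 0001 0010 0001 0010 = 0x1212
Convert to decimal digit by digit (value = value*16 + digit):
  1 -> 1
  1*16 + 2 = 18
  18*16 + 1 = 289
  289*16 + 2 = 4626
Decimal = 4626

4626


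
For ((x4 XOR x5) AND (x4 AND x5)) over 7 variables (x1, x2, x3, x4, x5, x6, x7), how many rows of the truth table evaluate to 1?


Formula: ((x4 XOR x5) AND (x4 AND x5)) over 7 vars (128 rows)
Evaluate each row (x1, x2, x3, x4, x5, x6, x7 as bits, MSB first):
  row 0 [0000000]: ((0 XOR 0) AND (0 AND 0)) -> 0
  row 1 [0000001]: ((0 XOR 0) AND (0 AND 0)) -> 0
  row 2 [0000010]: ((0 XOR 0) AND (0 AND 0)) -> 0
  row 3 [0000011]: ((0 XOR 0) AND (0 AND 0)) -> 0
  row 4 [0000100]: ((0 XOR 1) AND (0 AND 1)) -> 0
  (every remaining row is evaluated the same way; all 128 results are listed next)
Full result column, 8 rows per line (x1,x2,x3,x4 fixed per line; x5,x6,x7 runs 000..111 left to right):
  rows 0-7 [x1,x2,x3,x4=0000]: 00000000  (ones: 0)
  rows 8-15 [x1,x2,x3,x4=0001]: 00000000  (ones: 0)
  rows 16-23 [x1,x2,x3,x4=0010]: 00000000  (ones: 0)
  rows 24-31 [x1,x2,x3,x4=0011]: 00000000  (ones: 0)
  rows 32-39 [x1,x2,x3,x4=0100]: 00000000  (ones: 0)
  rows 40-47 [x1,x2,x3,x4=0101]: 00000000  (ones: 0)
  rows 48-55 [x1,x2,x3,x4=0110]: 00000000  (ones: 0)
  rows 56-63 [x1,x2,x3,x4=0111]: 00000000  (ones: 0)
  rows 64-71 [x1,x2,x3,x4=1000]: 00000000  (ones: 0)
  rows 72-79 [x1,x2,x3,x4=1001]: 00000000  (ones: 0)
  rows 80-87 [x1,x2,x3,x4=1010]: 00000000  (ones: 0)
  rows 88-95 [x1,x2,x3,x4=1011]: 00000000  (ones: 0)
  rows 96-103 [x1,x2,x3,x4=1100]: 00000000  (ones: 0)
  rows 104-111 [x1,x2,x3,x4=1101]: 00000000  (ones: 0)
  rows 112-119 [x1,x2,x3,x4=1110]: 00000000  (ones: 0)
  rows 120-127 [x1,x2,x3,x4=1111]: 00000000  (ones: 0)
Count of 1-rows = 0+0+0+0+0+0+0+0+0+0+0+0+0+0+0+0 = 0

0


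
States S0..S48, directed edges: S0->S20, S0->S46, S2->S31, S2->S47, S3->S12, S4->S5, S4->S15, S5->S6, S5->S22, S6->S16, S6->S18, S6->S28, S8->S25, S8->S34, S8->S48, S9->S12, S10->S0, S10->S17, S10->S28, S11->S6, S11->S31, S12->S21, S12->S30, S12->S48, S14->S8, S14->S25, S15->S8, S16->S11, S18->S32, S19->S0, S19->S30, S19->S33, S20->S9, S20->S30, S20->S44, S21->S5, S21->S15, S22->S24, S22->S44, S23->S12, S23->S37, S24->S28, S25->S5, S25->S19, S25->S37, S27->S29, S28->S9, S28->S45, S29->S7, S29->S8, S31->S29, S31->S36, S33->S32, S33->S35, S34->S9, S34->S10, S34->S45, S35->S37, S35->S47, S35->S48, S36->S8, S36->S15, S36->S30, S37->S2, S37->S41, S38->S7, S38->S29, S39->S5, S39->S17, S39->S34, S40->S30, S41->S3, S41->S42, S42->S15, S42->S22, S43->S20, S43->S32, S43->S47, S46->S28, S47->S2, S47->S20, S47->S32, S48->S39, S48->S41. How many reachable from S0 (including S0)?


BFS from S0:
  layer 0: {S0}
  layer 1: {S20, S46}
  layer 2: {S9, S28, S30, S44}
  layer 3: {S12, S45}
  layer 4: {S21, S48}
  layer 5: {S5, S15, S39, S41}
  layer 6: {S3, S6, S8, S17, S22, S34, S42}
  layer 7: {S10, S16, S18, S24, S25}
  layer 8: {S11, S19, S32, S37}
  layer 9: {S2, S31, S33}
  layer 10: {S29, S35, S36, S47}
  layer 11: {S7}
Reachable set: {S0, S2, S3, S5, S6, S7, S8, S9, S10, S11, S12, S15, S16, S17, S18, S19, S20, S21, S22, S24, S25, S28, S29, S30, S31, S32, S33, S34, S35, S36, S37, S39, S41, S42, S44, S45, S46, S47, S48}
Count = 39

39


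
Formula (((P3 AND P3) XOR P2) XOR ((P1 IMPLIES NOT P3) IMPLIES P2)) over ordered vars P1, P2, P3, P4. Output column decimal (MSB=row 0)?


Formula: (((P3 AND P3) XOR P2) XOR ((P1 IMPLIES NOT P3) IMPLIES P2)) over P1, P2, P3, P4 (16 rows)
Evaluate each row (bits = P1,P2,P3,P4, MSB first):
  row 0 [0000]: (((0 AND 0) XOR 0) XOR ((0 IMPLIES NOT 0) IMPLIES 0)) -> 0
  row 1 [0001]: (((0 AND 0) XOR 0) XOR ((0 IMPLIES NOT 0) IMPLIES 0)) -> 0
  row 2 [0010]: (((1 AND 1) XOR 0) XOR ((0 IMPLIES NOT 1) IMPLIES 0)) -> 1
  row 3 [0011]: (((1 AND 1) XOR 0) XOR ((0 IMPLIES NOT 1) IMPLIES 0)) -> 1
  row 4 [0100]: (((0 AND 0) XOR 1) XOR ((0 IMPLIES NOT 0) IMPLIES 1)) -> 0
  row 5 [0101]: (((0 AND 0) XOR 1) XOR ((0 IMPLIES NOT 0) IMPLIES 1)) -> 0
  row 6 [0110]: (((1 AND 1) XOR 1) XOR ((0 IMPLIES NOT 1) IMPLIES 1)) -> 1
  row 7 [0111]: (((1 AND 1) XOR 1) XOR ((0 IMPLIES NOT 1) IMPLIES 1)) -> 1
  row 8 [1000]: (((0 AND 0) XOR 0) XOR ((1 IMPLIES NOT 0) IMPLIES 0)) -> 0
  row 9 [1001]: (((0 AND 0) XOR 0) XOR ((1 IMPLIES NOT 0) IMPLIES 0)) -> 0
  row 10 [1010]: (((1 AND 1) XOR 0) XOR ((1 IMPLIES NOT 1) IMPLIES 0)) -> 0
  row 11 [1011]: (((1 AND 1) XOR 0) XOR ((1 IMPLIES NOT 1) IMPLIES 0)) -> 0
  row 12 [1100]: (((0 AND 0) XOR 1) XOR ((1 IMPLIES NOT 0) IMPLIES 1)) -> 0
  row 13 [1101]: (((0 AND 0) XOR 1) XOR ((1 IMPLIES NOT 0) IMPLIES 1)) -> 0
  row 14 [1110]: (((1 AND 1) XOR 1) XOR ((1 IMPLIES NOT 1) IMPLIES 1)) -> 1
  row 15 [1111]: (((1 AND 1) XOR 1) XOR ((1 IMPLIES NOT 1) IMPLIES 1)) -> 1
Full result column, 4 rows per line (P1,P2 fixed per line; P3,P4 runs 00..11 left to right):
  rows 0-3 [P1,P2=00]: 0011  = hex 3
  rows 4-7 [P1,P2=01]: 0011  = hex 3
  rows 8-11 [P1,P2=10]: 0000  = hex 0
  rows 12-15 [P1,P2=11]: 0011  = hex 3
Output column (row 0 .. row 15) = 0011001100000011
Output column grouped in 4s = 0011 0011 0000 0011 = 0x3303
Convert to decimal digit by digit (value = value*16 + digit):
  3 -> 3
  3*16 + 3 = 51
  51*16 + 0 = 816
  816*16 + 3 = 13059
Decimal = 13059

13059


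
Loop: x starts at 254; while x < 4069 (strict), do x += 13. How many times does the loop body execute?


Step 1: x goes from 254 toward 4069 by 13; the body runs while x<4069, so iterations = ceil((bound-start)/step)
Step 2: Distance=3815
Step 3: ceil(3815/13)=294

294


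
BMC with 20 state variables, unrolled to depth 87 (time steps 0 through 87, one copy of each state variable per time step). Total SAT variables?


BMC unrolls to depth k, creating one copy of each state var for steps 0..k.
Step count = 87 + 1 = 88 (steps 0 through 87)
Vars per step = 20
Total = 20 * 88 = 1760

1760


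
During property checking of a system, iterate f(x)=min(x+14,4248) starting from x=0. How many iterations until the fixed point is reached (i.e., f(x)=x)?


Step 1: x=0, cap=4248, increment=14
Step 2: x grows by 14 each step until capped at 4248; fixed point is x=4248
Step 3: iterations = ceil(4248/14) = 304

304


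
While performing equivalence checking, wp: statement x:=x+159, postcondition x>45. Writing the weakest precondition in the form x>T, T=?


Formula: wp(x:=E, P) = P[E/x] (substitute E for x in postcondition)
Step 1: Postcondition: x>45
Step 2: Substitute x+159 for x: x+159>45
Step 3: Solve for x: x > 45-159 = -114

-114


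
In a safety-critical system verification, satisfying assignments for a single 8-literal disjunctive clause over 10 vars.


Step 1: Total=2^10=1024
Step 2: Unsat when all 8 false: 2^2=4
Step 3: Sat=1024-4=1020

1020


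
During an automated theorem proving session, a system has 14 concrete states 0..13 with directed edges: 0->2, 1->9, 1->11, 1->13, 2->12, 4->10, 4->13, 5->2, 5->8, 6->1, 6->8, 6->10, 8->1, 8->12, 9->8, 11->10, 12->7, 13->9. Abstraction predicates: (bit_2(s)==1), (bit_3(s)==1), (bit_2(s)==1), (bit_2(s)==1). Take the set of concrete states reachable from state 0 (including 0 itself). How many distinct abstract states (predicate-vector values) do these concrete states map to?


BFS from 0:
Concrete reachable: {0, 2, 7, 12}
Abstract via predicates (bit_2(s)==1), (bit_3(s)==1), (bit_2(s)==1), (bit_2(s)==1):
  (0,0,0,0) <- {0, 2}
  (1,0,1,1) <- {7}
  (1,1,1,1) <- {12}
Distinct abstract states = 3

3


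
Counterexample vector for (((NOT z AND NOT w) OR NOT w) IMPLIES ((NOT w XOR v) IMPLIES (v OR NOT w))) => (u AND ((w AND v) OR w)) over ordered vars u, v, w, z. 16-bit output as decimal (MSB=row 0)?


F1 = (((NOT z AND NOT w) OR NOT w) IMPLIES ((NOT w XOR v) IMPLIES (v OR NOT w)))
F2 = (u AND ((w AND v) OR w))
Counterexample to F1=>F2 is where F1=1 and F2=0.
Evaluate each row (bits = u,v,w,z, MSB first):
  row 0 [0000]: F1=1 F2=0 -> F1&~F2 -> 1
  row 1 [0001]: F1=1 F2=0 -> F1&~F2 -> 1
  row 2 [0010]: F1=1 F2=0 -> F1&~F2 -> 1
  row 3 [0011]: F1=1 F2=0 -> F1&~F2 -> 1
  row 4 [0100]: F1=1 F2=0 -> F1&~F2 -> 1
  row 5 [0101]: F1=1 F2=0 -> F1&~F2 -> 1
  row 6 [0110]: F1=1 F2=0 -> F1&~F2 -> 1
  row 7 [0111]: F1=1 F2=0 -> F1&~F2 -> 1
  row 8 [1000]: F1=1 F2=0 -> F1&~F2 -> 1
  row 9 [1001]: F1=1 F2=0 -> F1&~F2 -> 1
  row 10 [1010]: F1=1 F2=1 -> F1&~F2 -> 0
  row 11 [1011]: F1=1 F2=1 -> F1&~F2 -> 0
  row 12 [1100]: F1=1 F2=0 -> F1&~F2 -> 1
  row 13 [1101]: F1=1 F2=0 -> F1&~F2 -> 1
  row 14 [1110]: F1=1 F2=1 -> F1&~F2 -> 0
  row 15 [1111]: F1=1 F2=1 -> F1&~F2 -> 0
Full result column, 4 rows per line (u,v fixed per line; w,z runs 00..11 left to right):
  rows 0-3 [u,v=00]: 1111  = hex F
  rows 4-7 [u,v=01]: 1111  = hex F
  rows 8-11 [u,v=10]: 1100  = hex C
  rows 12-15 [u,v=11]: 1100  = hex C
Counterexample vector (row 0 .. row 15) = 1111111111001100
Output column grouped in 4s = 1111 1111 1100 1100 = 0xFFCC
Convert to decimal digit by digit (value = value*16 + digit):
  F -> 15
  15*16 + 15 (F) = 255
  255*16 + 12 (C) = 4092
  4092*16 + 12 (C) = 65484
Decimal = 65484

65484


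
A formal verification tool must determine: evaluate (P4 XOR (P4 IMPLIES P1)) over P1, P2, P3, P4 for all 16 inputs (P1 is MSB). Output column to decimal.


Formula: (P4 XOR (P4 IMPLIES P1)) over P1, P2, P3, P4 (16 rows)
Evaluate each row (bits = P1,P2,P3,P4, MSB first):
  row 0 [0000]: (0 XOR (0 IMPLIES 0)) -> 1
  row 1 [0001]: (1 XOR (1 IMPLIES 0)) -> 1
  row 2 [0010]: (0 XOR (0 IMPLIES 0)) -> 1
  row 3 [0011]: (1 XOR (1 IMPLIES 0)) -> 1
  row 4 [0100]: (0 XOR (0 IMPLIES 0)) -> 1
  row 5 [0101]: (1 XOR (1 IMPLIES 0)) -> 1
  row 6 [0110]: (0 XOR (0 IMPLIES 0)) -> 1
  row 7 [0111]: (1 XOR (1 IMPLIES 0)) -> 1
  row 8 [1000]: (0 XOR (0 IMPLIES 1)) -> 1
  row 9 [1001]: (1 XOR (1 IMPLIES 1)) -> 0
  row 10 [1010]: (0 XOR (0 IMPLIES 1)) -> 1
  row 11 [1011]: (1 XOR (1 IMPLIES 1)) -> 0
  row 12 [1100]: (0 XOR (0 IMPLIES 1)) -> 1
  row 13 [1101]: (1 XOR (1 IMPLIES 1)) -> 0
  row 14 [1110]: (0 XOR (0 IMPLIES 1)) -> 1
  row 15 [1111]: (1 XOR (1 IMPLIES 1)) -> 0
Full result column, 4 rows per line (P1,P2 fixed per line; P3,P4 runs 00..11 left to right):
  rows 0-3 [P1,P2=00]: 1111  = hex F
  rows 4-7 [P1,P2=01]: 1111  = hex F
  rows 8-11 [P1,P2=10]: 1010  = hex A
  rows 12-15 [P1,P2=11]: 1010  = hex A
Output column (row 0 .. row 15) = 1111111110101010
Output column grouped in 4s = 1111 1111 1010 1010 = 0xFFAA
Convert to decimal digit by digit (value = value*16 + digit):
  F -> 15
  15*16 + 15 (F) = 255
  255*16 + 10 (A) = 4090
  4090*16 + 10 (A) = 65450
Decimal = 65450

65450


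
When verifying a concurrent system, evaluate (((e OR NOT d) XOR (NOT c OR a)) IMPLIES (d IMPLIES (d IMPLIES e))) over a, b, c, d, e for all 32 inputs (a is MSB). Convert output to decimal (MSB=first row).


Formula: (((e OR NOT d) XOR (NOT c OR a)) IMPLIES (d IMPLIES (d IMPLIES e))) over a, b, c, d, e (32 rows)
Evaluate each row (bits = a,b,c,d,e, MSB first):
  row 0 [00000]: (((0 OR NOT 0) XOR (NOT 0 OR 0)) IMPLIES (0 IMPLIES (0 IMPLIES 0))) -> 1
  row 1 [00001]: (((1 OR NOT 0) XOR (NOT 0 OR 0)) IMPLIES (0 IMPLIES (0 IMPLIES 1))) -> 1
  row 2 [00010]: (((0 OR NOT 1) XOR (NOT 0 OR 0)) IMPLIES (1 IMPLIES (1 IMPLIES 0))) -> 0
  row 3 [00011]: (((1 OR NOT 1) XOR (NOT 0 OR 0)) IMPLIES (1 IMPLIES (1 IMPLIES 1))) -> 1
  row 4 [00100]: (((0 OR NOT 0) XOR (NOT 1 OR 0)) IMPLIES (0 IMPLIES (0 IMPLIES 0))) -> 1
  row 5 [00101]: (((1 OR NOT 0) XOR (NOT 1 OR 0)) IMPLIES (0 IMPLIES (0 IMPLIES 1))) -> 1
  row 6 [00110]: (((0 OR NOT 1) XOR (NOT 1 OR 0)) IMPLIES (1 IMPLIES (1 IMPLIES 0))) -> 1
  row 7 [00111]: (((1 OR NOT 1) XOR (NOT 1 OR 0)) IMPLIES (1 IMPLIES (1 IMPLIES 1))) -> 1
  row 8 [01000]: (((0 OR NOT 0) XOR (NOT 0 OR 0)) IMPLIES (0 IMPLIES (0 IMPLIES 0))) -> 1
  row 9 [01001]: (((1 OR NOT 0) XOR (NOT 0 OR 0)) IMPLIES (0 IMPLIES (0 IMPLIES 1))) -> 1
  row 10 [01010]: (((0 OR NOT 1) XOR (NOT 0 OR 0)) IMPLIES (1 IMPLIES (1 IMPLIES 0))) -> 0
  row 11 [01011]: (((1 OR NOT 1) XOR (NOT 0 OR 0)) IMPLIES (1 IMPLIES (1 IMPLIES 1))) -> 1
  row 12 [01100]: (((0 OR NOT 0) XOR (NOT 1 OR 0)) IMPLIES (0 IMPLIES (0 IMPLIES 0))) -> 1
  row 13 [01101]: (((1 OR NOT 0) XOR (NOT 1 OR 0)) IMPLIES (0 IMPLIES (0 IMPLIES 1))) -> 1
  row 14 [01110]: (((0 OR NOT 1) XOR (NOT 1 OR 0)) IMPLIES (1 IMPLIES (1 IMPLIES 0))) -> 1
  row 15 [01111]: (((1 OR NOT 1) XOR (NOT 1 OR 0)) IMPLIES (1 IMPLIES (1 IMPLIES 1))) -> 1
  row 16 [10000]: (((0 OR NOT 0) XOR (NOT 0 OR 1)) IMPLIES (0 IMPLIES (0 IMPLIES 0))) -> 1
  row 17 [10001]: (((1 OR NOT 0) XOR (NOT 0 OR 1)) IMPLIES (0 IMPLIES (0 IMPLIES 1))) -> 1
  row 18 [10010]: (((0 OR NOT 1) XOR (NOT 0 OR 1)) IMPLIES (1 IMPLIES (1 IMPLIES 0))) -> 0
  row 19 [10011]: (((1 OR NOT 1) XOR (NOT 0 OR 1)) IMPLIES (1 IMPLIES (1 IMPLIES 1))) -> 1
  row 20 [10100]: (((0 OR NOT 0) XOR (NOT 1 OR 1)) IMPLIES (0 IMPLIES (0 IMPLIES 0))) -> 1
  row 21 [10101]: (((1 OR NOT 0) XOR (NOT 1 OR 1)) IMPLIES (0 IMPLIES (0 IMPLIES 1))) -> 1
  row 22 [10110]: (((0 OR NOT 1) XOR (NOT 1 OR 1)) IMPLIES (1 IMPLIES (1 IMPLIES 0))) -> 0
  row 23 [10111]: (((1 OR NOT 1) XOR (NOT 1 OR 1)) IMPLIES (1 IMPLIES (1 IMPLIES 1))) -> 1
  row 24 [11000]: (((0 OR NOT 0) XOR (NOT 0 OR 1)) IMPLIES (0 IMPLIES (0 IMPLIES 0))) -> 1
  row 25 [11001]: (((1 OR NOT 0) XOR (NOT 0 OR 1)) IMPLIES (0 IMPLIES (0 IMPLIES 1))) -> 1
  row 26 [11010]: (((0 OR NOT 1) XOR (NOT 0 OR 1)) IMPLIES (1 IMPLIES (1 IMPLIES 0))) -> 0
  row 27 [11011]: (((1 OR NOT 1) XOR (NOT 0 OR 1)) IMPLIES (1 IMPLIES (1 IMPLIES 1))) -> 1
  row 28 [11100]: (((0 OR NOT 0) XOR (NOT 1 OR 1)) IMPLIES (0 IMPLIES (0 IMPLIES 0))) -> 1
  row 29 [11101]: (((1 OR NOT 0) XOR (NOT 1 OR 1)) IMPLIES (0 IMPLIES (0 IMPLIES 1))) -> 1
  row 30 [11110]: (((0 OR NOT 1) XOR (NOT 1 OR 1)) IMPLIES (1 IMPLIES (1 IMPLIES 0))) -> 0
  row 31 [11111]: (((1 OR NOT 1) XOR (NOT 1 OR 1)) IMPLIES (1 IMPLIES (1 IMPLIES 1))) -> 1
Full result column, 4 rows per line (a,b,c fixed per line; d,e runs 00..11 left to right):
  rows 0-3 [a,b,c=000]: 1101  = hex D
  rows 4-7 [a,b,c=001]: 1111  = hex F
  rows 8-11 [a,b,c=010]: 1101  = hex D
  rows 12-15 [a,b,c=011]: 1111  = hex F
  rows 16-19 [a,b,c=100]: 1101  = hex D
  rows 20-23 [a,b,c=101]: 1101  = hex D
  rows 24-27 [a,b,c=110]: 1101  = hex D
  rows 28-31 [a,b,c=111]: 1101  = hex D
Output column (row 0 .. row 31) = 11011111110111111101110111011101
Output column grouped in 4s = 1101 1111 1101 1111 1101 1101 1101 1101 = 0xDFDFDDDD
Convert to decimal digit by digit (value = value*16 + digit):
  D -> 13
  13*16 + 15 (F) = 223
  223*16 + 13 (D) = 3581
  3581*16 + 15 (F) = 57311
  57311*16 + 13 (D) = 916989
  916989*16 + 13 (D) = 14671837
  14671837*16 + 13 (D) = 234749405
  234749405*16 + 13 (D) = 3755990493
Decimal = 3755990493

3755990493


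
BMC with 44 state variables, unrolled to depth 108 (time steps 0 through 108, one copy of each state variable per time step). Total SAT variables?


BMC unrolls to depth k, creating one copy of each state var for steps 0..k.
Step count = 108 + 1 = 109 (steps 0 through 108)
Vars per step = 44
Total = 44 * 109 = 4796

4796


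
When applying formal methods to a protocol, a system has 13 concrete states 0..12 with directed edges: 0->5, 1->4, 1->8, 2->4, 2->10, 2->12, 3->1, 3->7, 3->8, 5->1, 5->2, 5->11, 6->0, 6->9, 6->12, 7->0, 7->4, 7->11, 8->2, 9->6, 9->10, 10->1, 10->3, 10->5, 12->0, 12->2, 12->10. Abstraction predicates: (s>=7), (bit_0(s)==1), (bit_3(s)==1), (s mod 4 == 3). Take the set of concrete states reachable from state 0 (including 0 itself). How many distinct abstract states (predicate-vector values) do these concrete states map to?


BFS from 0:
Concrete reachable: {0, 1, 2, 3, 4, 5, 7, 8, 10, 11, 12}
Abstract via predicates (s>=7), (bit_0(s)==1), (bit_3(s)==1), (s mod 4 == 3):
  (0,0,0,0) <- {0, 2, 4}
  (0,1,0,0) <- {1, 5}
  (0,1,0,1) <- {3}
  (1,0,1,0) <- {8, 10, 12}
  (1,1,0,1) <- {7}
  (1,1,1,1) <- {11}
Distinct abstract states = 6

6


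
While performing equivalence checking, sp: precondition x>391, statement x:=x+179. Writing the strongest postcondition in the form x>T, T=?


Formula: sp(P, x:=E) = exists old_x. (x = E[old_x/x]) AND P[old_x/x] (old_x is the value of x before the assignment; eliminate old_x by solving x = E[old_x/x] for old_x)
Step 1: Precondition P: x>391, i.e. old_x > 391
Step 2: Assignment gives x = old_x + 179, so old_x = x - 179
Step 3: Substitute into P: x - 179 > 391
Step 4: Simplify: x > 391+179 = 570

570


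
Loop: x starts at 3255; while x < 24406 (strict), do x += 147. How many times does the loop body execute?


Step 1: x goes from 3255 toward 24406 by 147; the body runs while x<24406, so iterations = ceil((bound-start)/step)
Step 2: Distance=21151
Step 3: ceil(21151/147)=144

144


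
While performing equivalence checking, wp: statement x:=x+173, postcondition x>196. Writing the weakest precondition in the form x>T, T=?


Formula: wp(x:=E, P) = P[E/x] (substitute E for x in postcondition)
Step 1: Postcondition: x>196
Step 2: Substitute x+173 for x: x+173>196
Step 3: Solve for x: x > 196-173 = 23

23


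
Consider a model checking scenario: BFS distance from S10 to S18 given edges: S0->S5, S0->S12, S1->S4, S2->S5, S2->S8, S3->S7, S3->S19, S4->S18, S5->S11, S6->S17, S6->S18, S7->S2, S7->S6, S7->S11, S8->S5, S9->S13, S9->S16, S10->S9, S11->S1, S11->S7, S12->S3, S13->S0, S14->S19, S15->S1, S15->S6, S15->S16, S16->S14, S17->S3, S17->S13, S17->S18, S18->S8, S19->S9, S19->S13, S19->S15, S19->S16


BFS layer-by-layer from S10:
  dist 0: {S10}
  dist 1: {S9}
  dist 2: {S13, S16}
  dist 3: {S0, S14}
  dist 4: {S5, S12, S19}
  dist 5: {S3, S11, S15}
  dist 6: {S1, S6, S7}
  dist 7: {S2, S4, S17, S18}
  -> S18 reached at distance 7
Shortest path length = 7

7


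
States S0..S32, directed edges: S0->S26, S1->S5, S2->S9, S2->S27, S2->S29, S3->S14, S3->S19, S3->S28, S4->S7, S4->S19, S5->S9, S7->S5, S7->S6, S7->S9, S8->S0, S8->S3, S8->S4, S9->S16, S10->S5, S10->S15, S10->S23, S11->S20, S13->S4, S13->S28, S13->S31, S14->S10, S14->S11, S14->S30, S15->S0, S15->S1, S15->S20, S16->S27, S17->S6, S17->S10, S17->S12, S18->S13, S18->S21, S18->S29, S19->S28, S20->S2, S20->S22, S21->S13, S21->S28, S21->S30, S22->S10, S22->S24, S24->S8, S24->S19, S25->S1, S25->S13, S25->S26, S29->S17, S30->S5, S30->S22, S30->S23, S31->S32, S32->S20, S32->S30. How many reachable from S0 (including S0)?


BFS from S0:
  layer 0: {S0}
  layer 1: {S26}
Reachable set: {S0, S26}
Count = 2

2


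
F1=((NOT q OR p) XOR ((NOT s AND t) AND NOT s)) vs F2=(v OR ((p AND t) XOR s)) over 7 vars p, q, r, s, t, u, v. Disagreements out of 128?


F1 = ((NOT q OR p) XOR ((NOT s AND t) AND NOT s))
F2 = (v OR ((p AND t) XOR s))
Evaluate both on each of 128 rows (bits = p,q,r,s,t,u,v):
  row 0 [0000000]: F1=1 F2=0 (differ) -> 1
  row 1 [0000001]: F1=1 F2=1 -> 0
  row 2 [0000010]: F1=1 F2=0 (differ) -> 1
  row 3 [0000011]: F1=1 F2=1 -> 0
  row 4 [0000100]: F1=0 F2=0 -> 0
  (every remaining row is evaluated the same way; all 128 results are listed next)
Full result column, 8 rows per line (p,q,r,s fixed per line; t,u,v runs 000..111 left to right):
  rows 0-7 [p,q,r,s=0000]: 10100101  (ones: 4)
  rows 8-15 [p,q,r,s=0001]: 00000000  (ones: 0)
  rows 16-23 [p,q,r,s=0010]: 10100101  (ones: 4)
  rows 24-31 [p,q,r,s=0011]: 00000000  (ones: 0)
  rows 32-39 [p,q,r,s=0100]: 01011010  (ones: 4)
  rows 40-47 [p,q,r,s=0101]: 11111111  (ones: 8)
  rows 48-55 [p,q,r,s=0110]: 01011010  (ones: 4)
  rows 56-63 [p,q,r,s=0111]: 11111111  (ones: 8)
  rows 64-71 [p,q,r,s=1000]: 10101111  (ones: 6)
  rows 72-79 [p,q,r,s=1001]: 00001010  (ones: 2)
  rows 80-87 [p,q,r,s=1010]: 10101111  (ones: 6)
  rows 88-95 [p,q,r,s=1011]: 00001010  (ones: 2)
  rows 96-103 [p,q,r,s=1100]: 10101111  (ones: 6)
  rows 104-111 [p,q,r,s=1101]: 00001010  (ones: 2)
  rows 112-119 [p,q,r,s=1110]: 10101111  (ones: 6)
  rows 120-127 [p,q,r,s=1111]: 00001010  (ones: 2)
Disagreements = 4+0+4+0+4+8+4+8+6+2+6+2+6+2+6+2 = 64

64


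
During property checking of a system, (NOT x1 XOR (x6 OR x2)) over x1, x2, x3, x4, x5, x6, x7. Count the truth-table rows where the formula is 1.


Formula: (NOT x1 XOR (x6 OR x2)) over 7 vars (128 rows)
Evaluate each row (x1, x2, x3, x4, x5, x6, x7 as bits, MSB first):
  row 0 [0000000]: (NOT 0 XOR (0 OR 0)) -> 1
  row 1 [0000001]: (NOT 0 XOR (0 OR 0)) -> 1
  row 2 [0000010]: (NOT 0 XOR (1 OR 0)) -> 0
  row 3 [0000011]: (NOT 0 XOR (1 OR 0)) -> 0
  row 4 [0000100]: (NOT 0 XOR (0 OR 0)) -> 1
  (every remaining row is evaluated the same way; all 128 results are listed next)
Full result column, 8 rows per line (x1,x2,x3,x4 fixed per line; x5,x6,x7 runs 000..111 left to right):
  rows 0-7 [x1,x2,x3,x4=0000]: 11001100  (ones: 4)
  rows 8-15 [x1,x2,x3,x4=0001]: 11001100  (ones: 4)
  rows 16-23 [x1,x2,x3,x4=0010]: 11001100  (ones: 4)
  rows 24-31 [x1,x2,x3,x4=0011]: 11001100  (ones: 4)
  rows 32-39 [x1,x2,x3,x4=0100]: 00000000  (ones: 0)
  rows 40-47 [x1,x2,x3,x4=0101]: 00000000  (ones: 0)
  rows 48-55 [x1,x2,x3,x4=0110]: 00000000  (ones: 0)
  rows 56-63 [x1,x2,x3,x4=0111]: 00000000  (ones: 0)
  rows 64-71 [x1,x2,x3,x4=1000]: 00110011  (ones: 4)
  rows 72-79 [x1,x2,x3,x4=1001]: 00110011  (ones: 4)
  rows 80-87 [x1,x2,x3,x4=1010]: 00110011  (ones: 4)
  rows 88-95 [x1,x2,x3,x4=1011]: 00110011  (ones: 4)
  rows 96-103 [x1,x2,x3,x4=1100]: 11111111  (ones: 8)
  rows 104-111 [x1,x2,x3,x4=1101]: 11111111  (ones: 8)
  rows 112-119 [x1,x2,x3,x4=1110]: 11111111  (ones: 8)
  rows 120-127 [x1,x2,x3,x4=1111]: 11111111  (ones: 8)
Count of 1-rows = 4+4+4+4+0+0+0+0+4+4+4+4+8+8+8+8 = 64

64


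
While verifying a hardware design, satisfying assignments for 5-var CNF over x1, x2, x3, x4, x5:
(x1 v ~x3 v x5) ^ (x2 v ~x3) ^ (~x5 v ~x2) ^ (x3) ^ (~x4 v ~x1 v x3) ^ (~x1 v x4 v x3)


CNF with 6 clauses over 5 vars (32 assignments).
An assignment satisfies CNF iff every clause has >=1 true literal.
Check each row (bits = x1,x2,x3,x4,x5; clause T/F shown):
  row 0 [00000]: clauses=TTTFTT -> 0
  row 1 [00001]: clauses=TTTFTT -> 0
  row 2 [00010]: clauses=TTTFTT -> 0
  row 3 [00011]: clauses=TTTFTT -> 0
  row 4 [00100]: clauses=FFTTTT -> 0
  row 5 [00101]: clauses=TFTTTT -> 0
  row 6 [00110]: clauses=FFTTTT -> 0
  row 7 [00111]: clauses=TFTTTT -> 0
  row 8 [01000]: clauses=TTTFTT -> 0
  row 9 [01001]: clauses=TTFFTT -> 0
  row 10 [01010]: clauses=TTTFTT -> 0
  row 11 [01011]: clauses=TTFFTT -> 0
  row 12 [01100]: clauses=FTTTTT -> 0
  row 13 [01101]: clauses=TTFTTT -> 0
  row 14 [01110]: clauses=FTTTTT -> 0
  row 15 [01111]: clauses=TTFTTT -> 0
  row 16 [10000]: clauses=TTTFTF -> 0
  row 17 [10001]: clauses=TTTFTF -> 0
  row 18 [10010]: clauses=TTTFFT -> 0
  row 19 [10011]: clauses=TTTFFT -> 0
  row 20 [10100]: clauses=TFTTTT -> 0
  row 21 [10101]: clauses=TFTTTT -> 0
  row 22 [10110]: clauses=TFTTTT -> 0
  row 23 [10111]: clauses=TFTTTT -> 0
  row 24 [11000]: clauses=TTTFTF -> 0
  row 25 [11001]: clauses=TTFFTF -> 0
  row 26 [11010]: clauses=TTTFFT -> 0
  row 27 [11011]: clauses=TTFFFT -> 0
  row 28 [11100]: clauses=TTTTTT -> 1
  row 29 [11101]: clauses=TTFTTT -> 0
  row 30 [11110]: clauses=TTTTTT -> 1
  row 31 [11111]: clauses=TTFTTT -> 0
Full result column, 8 rows per line (x1,x2 fixed per line; x3,x4,x5 runs 000..111 left to right):
  rows 0-7 [x1,x2=00]: 00000000  (ones: 0)
  rows 8-15 [x1,x2=01]: 00000000  (ones: 0)
  rows 16-23 [x1,x2=10]: 00000000  (ones: 0)
  rows 24-31 [x1,x2=11]: 00001010  (ones: 2)
Satisfying assignments = 0+0+0+2 = 2

2


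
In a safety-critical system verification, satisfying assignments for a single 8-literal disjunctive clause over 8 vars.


Step 1: Total=2^8=256
Step 2: Unsat when all 8 false: 2^0=1
Step 3: Sat=256-1=255

255


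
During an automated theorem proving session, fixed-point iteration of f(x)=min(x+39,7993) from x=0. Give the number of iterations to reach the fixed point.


Step 1: x=0, cap=7993, increment=39
Step 2: x grows by 39 each step until capped at 7993; fixed point is x=7993
Step 3: iterations = ceil(7993/39) = 205

205


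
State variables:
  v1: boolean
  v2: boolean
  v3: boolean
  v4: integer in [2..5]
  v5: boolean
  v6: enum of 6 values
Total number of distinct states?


State space = product of domain sizes of all variables.
Domain sizes:
  v1 (boolean): 2
  v2 (boolean): 2
  v3 (boolean): 2
  v4 (integer in [2..5]): 4
  v5 (boolean): 2
  v6 (enum of 6 values): 6
Product = 2 * 2 * 2 * 4 * 2 * 6 = 384

384


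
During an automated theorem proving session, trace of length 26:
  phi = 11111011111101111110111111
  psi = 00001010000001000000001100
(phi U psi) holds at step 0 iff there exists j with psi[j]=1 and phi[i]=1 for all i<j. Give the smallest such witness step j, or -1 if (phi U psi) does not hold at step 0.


(phi U psi) at 0: need smallest j with psi[j]=1 and phi[i]=1 for all i in [0,j).
Scan from step 0:
  step 0: phi=1, psi=0 -> continue
  step 1: phi=1, psi=0 -> continue
  step 2: phi=1, psi=0 -> continue
  step 3: phi=1, psi=0 -> continue
  step 4: psi=1 and phi held for [0,4) -> witness found
Witness step = 4

4


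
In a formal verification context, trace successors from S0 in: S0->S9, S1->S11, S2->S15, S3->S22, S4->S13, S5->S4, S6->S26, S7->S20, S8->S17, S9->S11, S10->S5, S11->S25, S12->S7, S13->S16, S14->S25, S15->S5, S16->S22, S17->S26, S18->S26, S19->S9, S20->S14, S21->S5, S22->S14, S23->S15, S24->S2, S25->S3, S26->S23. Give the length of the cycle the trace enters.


Trace from S0 until a state repeats:
  S0 -> S9 -> S11 -> S25 -> S3 -> S22 -> S14 -> S25
S25 first seen at step 3, revisited at step 7.
Cycle length = 7 - 3 = 4

4


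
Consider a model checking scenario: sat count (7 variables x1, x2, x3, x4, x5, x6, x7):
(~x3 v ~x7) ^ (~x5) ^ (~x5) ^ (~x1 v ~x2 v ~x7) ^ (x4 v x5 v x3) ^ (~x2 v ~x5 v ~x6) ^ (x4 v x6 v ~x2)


CNF with 7 clauses over 7 vars (128 assignments).
An assignment satisfies CNF iff every clause has >=1 true literal.
Check each row (bits = x1,x2,x3,x4,x5,x6,x7; clause T/F shown):
  row 0 [0000000]: clauses=TTTTFTT -> 0
  row 1 [0000001]: clauses=TTTTFTT -> 0
  row 2 [0000010]: clauses=TTTTFTT -> 0
  row 3 [0000011]: clauses=TTTTFTT -> 0
  row 4 [0000100]: clauses=TFFTTTT -> 0
  (every remaining row is evaluated the same way; all 128 results are listed next)
Full result column, 8 rows per line (x1,x2,x3,x4 fixed per line; x5,x6,x7 runs 000..111 left to right):
  rows 0-7 [x1,x2,x3,x4=0000]: 00000000  (ones: 0)
  rows 8-15 [x1,x2,x3,x4=0001]: 11110000  (ones: 4)
  rows 16-23 [x1,x2,x3,x4=0010]: 10100000  (ones: 2)
  rows 24-31 [x1,x2,x3,x4=0011]: 10100000  (ones: 2)
  rows 32-39 [x1,x2,x3,x4=0100]: 00000000  (ones: 0)
  rows 40-47 [x1,x2,x3,x4=0101]: 11110000  (ones: 4)
  rows 48-55 [x1,x2,x3,x4=0110]: 00100000  (ones: 1)
  rows 56-63 [x1,x2,x3,x4=0111]: 10100000  (ones: 2)
  rows 64-71 [x1,x2,x3,x4=1000]: 00000000  (ones: 0)
  rows 72-79 [x1,x2,x3,x4=1001]: 11110000  (ones: 4)
  rows 80-87 [x1,x2,x3,x4=1010]: 10100000  (ones: 2)
  rows 88-95 [x1,x2,x3,x4=1011]: 10100000  (ones: 2)
  rows 96-103 [x1,x2,x3,x4=1100]: 00000000  (ones: 0)
  rows 104-111 [x1,x2,x3,x4=1101]: 10100000  (ones: 2)
  rows 112-119 [x1,x2,x3,x4=1110]: 00100000  (ones: 1)
  rows 120-127 [x1,x2,x3,x4=1111]: 10100000  (ones: 2)
Satisfying assignments = 0+4+2+2+0+4+1+2+0+4+2+2+0+2+1+2 = 28

28


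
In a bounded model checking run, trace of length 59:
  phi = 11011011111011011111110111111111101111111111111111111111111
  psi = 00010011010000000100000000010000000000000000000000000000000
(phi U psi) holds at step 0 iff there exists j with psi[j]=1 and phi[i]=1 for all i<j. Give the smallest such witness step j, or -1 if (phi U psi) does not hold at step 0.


(phi U psi) at 0: need smallest j with psi[j]=1 and phi[i]=1 for all i in [0,j).
Scan from step 0:
  step 0: phi=1, psi=0 -> continue
  step 1: phi=1, psi=0 -> continue
  step 2: phi=0 -> phi-prefix broken from here
  step 3: psi=1 but phi already failed -> not a witness
  step 6: psi=1 but phi already failed -> not a witness
  step 7: psi=1 but phi already failed -> not a witness
  step 9: psi=1 but phi already failed -> not a witness
  step 17: psi=1 but phi already failed -> not a witness
  step 27: psi=1 but phi already failed -> not a witness
  end of trace: no witness -> -1
Witness step = -1

-1


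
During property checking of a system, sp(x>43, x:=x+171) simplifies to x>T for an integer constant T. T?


Formula: sp(P, x:=E) = exists old_x. (x = E[old_x/x]) AND P[old_x/x] (old_x is the value of x before the assignment; eliminate old_x by solving x = E[old_x/x] for old_x)
Step 1: Precondition P: x>43, i.e. old_x > 43
Step 2: Assignment gives x = old_x + 171, so old_x = x - 171
Step 3: Substitute into P: x - 171 > 43
Step 4: Simplify: x > 43+171 = 214

214


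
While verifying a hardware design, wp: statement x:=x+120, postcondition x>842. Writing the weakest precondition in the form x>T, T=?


Formula: wp(x:=E, P) = P[E/x] (substitute E for x in postcondition)
Step 1: Postcondition: x>842
Step 2: Substitute x+120 for x: x+120>842
Step 3: Solve for x: x > 842-120 = 722

722


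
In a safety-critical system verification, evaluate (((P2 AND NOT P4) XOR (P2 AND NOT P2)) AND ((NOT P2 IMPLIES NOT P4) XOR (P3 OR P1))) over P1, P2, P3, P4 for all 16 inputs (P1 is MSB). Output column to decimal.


Formula: (((P2 AND NOT P4) XOR (P2 AND NOT P2)) AND ((NOT P2 IMPLIES NOT P4) XOR (P3 OR P1))) over P1, P2, P3, P4 (16 rows)
Evaluate each row (bits = P1,P2,P3,P4, MSB first):
  row 0 [0000]: (((0 AND NOT 0) XOR (0 AND NOT 0)) AND ((NOT 0 IMPLIES NOT 0) XOR (0 OR 0))) -> 0
  row 1 [0001]: (((0 AND NOT 1) XOR (0 AND NOT 0)) AND ((NOT 0 IMPLIES NOT 1) XOR (0 OR 0))) -> 0
  row 2 [0010]: (((0 AND NOT 0) XOR (0 AND NOT 0)) AND ((NOT 0 IMPLIES NOT 0) XOR (1 OR 0))) -> 0
  row 3 [0011]: (((0 AND NOT 1) XOR (0 AND NOT 0)) AND ((NOT 0 IMPLIES NOT 1) XOR (1 OR 0))) -> 0
  row 4 [0100]: (((1 AND NOT 0) XOR (1 AND NOT 1)) AND ((NOT 1 IMPLIES NOT 0) XOR (0 OR 0))) -> 1
  row 5 [0101]: (((1 AND NOT 1) XOR (1 AND NOT 1)) AND ((NOT 1 IMPLIES NOT 1) XOR (0 OR 0))) -> 0
  row 6 [0110]: (((1 AND NOT 0) XOR (1 AND NOT 1)) AND ((NOT 1 IMPLIES NOT 0) XOR (1 OR 0))) -> 0
  row 7 [0111]: (((1 AND NOT 1) XOR (1 AND NOT 1)) AND ((NOT 1 IMPLIES NOT 1) XOR (1 OR 0))) -> 0
  row 8 [1000]: (((0 AND NOT 0) XOR (0 AND NOT 0)) AND ((NOT 0 IMPLIES NOT 0) XOR (0 OR 1))) -> 0
  row 9 [1001]: (((0 AND NOT 1) XOR (0 AND NOT 0)) AND ((NOT 0 IMPLIES NOT 1) XOR (0 OR 1))) -> 0
  row 10 [1010]: (((0 AND NOT 0) XOR (0 AND NOT 0)) AND ((NOT 0 IMPLIES NOT 0) XOR (1 OR 1))) -> 0
  row 11 [1011]: (((0 AND NOT 1) XOR (0 AND NOT 0)) AND ((NOT 0 IMPLIES NOT 1) XOR (1 OR 1))) -> 0
  row 12 [1100]: (((1 AND NOT 0) XOR (1 AND NOT 1)) AND ((NOT 1 IMPLIES NOT 0) XOR (0 OR 1))) -> 0
  row 13 [1101]: (((1 AND NOT 1) XOR (1 AND NOT 1)) AND ((NOT 1 IMPLIES NOT 1) XOR (0 OR 1))) -> 0
  row 14 [1110]: (((1 AND NOT 0) XOR (1 AND NOT 1)) AND ((NOT 1 IMPLIES NOT 0) XOR (1 OR 1))) -> 0
  row 15 [1111]: (((1 AND NOT 1) XOR (1 AND NOT 1)) AND ((NOT 1 IMPLIES NOT 1) XOR (1 OR 1))) -> 0
Full result column, 4 rows per line (P1,P2 fixed per line; P3,P4 runs 00..11 left to right):
  rows 0-3 [P1,P2=00]: 0000  = hex 0
  rows 4-7 [P1,P2=01]: 1000  = hex 8
  rows 8-11 [P1,P2=10]: 0000  = hex 0
  rows 12-15 [P1,P2=11]: 0000  = hex 0
Output column (row 0 .. row 15) = 0000100000000000
Output column grouped in 4s = 0000 1000 0000 0000 = 0x0800
Convert to decimal digit by digit (value = value*16 + digit):
  0 -> 0
  0*16 + 8 = 8
  8*16 + 0 = 128
  128*16 + 0 = 2048
Decimal = 2048

2048


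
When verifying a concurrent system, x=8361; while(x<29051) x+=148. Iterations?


Step 1: x goes from 8361 toward 29051 by 148; the body runs while x<29051, so iterations = ceil((bound-start)/step)
Step 2: Distance=20690
Step 3: ceil(20690/148)=140

140


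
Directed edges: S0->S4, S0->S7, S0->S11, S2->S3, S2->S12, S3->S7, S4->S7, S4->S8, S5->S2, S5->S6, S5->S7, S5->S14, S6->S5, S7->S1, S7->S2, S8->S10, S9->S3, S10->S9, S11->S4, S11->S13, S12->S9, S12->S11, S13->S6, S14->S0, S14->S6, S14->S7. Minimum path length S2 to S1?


BFS layer-by-layer from S2:
  dist 0: {S2}
  dist 1: {S3, S12}
  dist 2: {S7, S9, S11}
  dist 3: {S1, S4, S13}
  -> S1 reached at distance 3
Shortest path length = 3

3


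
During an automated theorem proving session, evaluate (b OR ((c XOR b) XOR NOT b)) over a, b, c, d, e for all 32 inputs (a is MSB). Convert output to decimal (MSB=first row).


Formula: (b OR ((c XOR b) XOR NOT b)) over a, b, c, d, e (32 rows)
Evaluate each row (bits = a,b,c,d,e, MSB first):
  row 0 [00000]: (0 OR ((0 XOR 0) XOR NOT 0)) -> 1
  row 1 [00001]: (0 OR ((0 XOR 0) XOR NOT 0)) -> 1
  row 2 [00010]: (0 OR ((0 XOR 0) XOR NOT 0)) -> 1
  row 3 [00011]: (0 OR ((0 XOR 0) XOR NOT 0)) -> 1
  row 4 [00100]: (0 OR ((1 XOR 0) XOR NOT 0)) -> 0
  row 5 [00101]: (0 OR ((1 XOR 0) XOR NOT 0)) -> 0
  row 6 [00110]: (0 OR ((1 XOR 0) XOR NOT 0)) -> 0
  row 7 [00111]: (0 OR ((1 XOR 0) XOR NOT 0)) -> 0
  row 8 [01000]: (1 OR ((0 XOR 1) XOR NOT 1)) -> 1
  row 9 [01001]: (1 OR ((0 XOR 1) XOR NOT 1)) -> 1
  row 10 [01010]: (1 OR ((0 XOR 1) XOR NOT 1)) -> 1
  row 11 [01011]: (1 OR ((0 XOR 1) XOR NOT 1)) -> 1
  row 12 [01100]: (1 OR ((1 XOR 1) XOR NOT 1)) -> 1
  row 13 [01101]: (1 OR ((1 XOR 1) XOR NOT 1)) -> 1
  row 14 [01110]: (1 OR ((1 XOR 1) XOR NOT 1)) -> 1
  row 15 [01111]: (1 OR ((1 XOR 1) XOR NOT 1)) -> 1
  row 16 [10000]: (0 OR ((0 XOR 0) XOR NOT 0)) -> 1
  row 17 [10001]: (0 OR ((0 XOR 0) XOR NOT 0)) -> 1
  row 18 [10010]: (0 OR ((0 XOR 0) XOR NOT 0)) -> 1
  row 19 [10011]: (0 OR ((0 XOR 0) XOR NOT 0)) -> 1
  row 20 [10100]: (0 OR ((1 XOR 0) XOR NOT 0)) -> 0
  row 21 [10101]: (0 OR ((1 XOR 0) XOR NOT 0)) -> 0
  row 22 [10110]: (0 OR ((1 XOR 0) XOR NOT 0)) -> 0
  row 23 [10111]: (0 OR ((1 XOR 0) XOR NOT 0)) -> 0
  row 24 [11000]: (1 OR ((0 XOR 1) XOR NOT 1)) -> 1
  row 25 [11001]: (1 OR ((0 XOR 1) XOR NOT 1)) -> 1
  row 26 [11010]: (1 OR ((0 XOR 1) XOR NOT 1)) -> 1
  row 27 [11011]: (1 OR ((0 XOR 1) XOR NOT 1)) -> 1
  row 28 [11100]: (1 OR ((1 XOR 1) XOR NOT 1)) -> 1
  row 29 [11101]: (1 OR ((1 XOR 1) XOR NOT 1)) -> 1
  row 30 [11110]: (1 OR ((1 XOR 1) XOR NOT 1)) -> 1
  row 31 [11111]: (1 OR ((1 XOR 1) XOR NOT 1)) -> 1
Full result column, 4 rows per line (a,b,c fixed per line; d,e runs 00..11 left to right):
  rows 0-3 [a,b,c=000]: 1111  = hex F
  rows 4-7 [a,b,c=001]: 0000  = hex 0
  rows 8-11 [a,b,c=010]: 1111  = hex F
  rows 12-15 [a,b,c=011]: 1111  = hex F
  rows 16-19 [a,b,c=100]: 1111  = hex F
  rows 20-23 [a,b,c=101]: 0000  = hex 0
  rows 24-27 [a,b,c=110]: 1111  = hex F
  rows 28-31 [a,b,c=111]: 1111  = hex F
Output column (row 0 .. row 31) = 11110000111111111111000011111111
Output column grouped in 4s = 1111 0000 1111 1111 1111 0000 1111 1111 = 0xF0FFF0FF
Convert to decimal digit by digit (value = value*16 + digit):
  F -> 15
  15*16 + 0 = 240
  240*16 + 15 (F) = 3855
  3855*16 + 15 (F) = 61695
  61695*16 + 15 (F) = 987135
  987135*16 + 0 = 15794160
  15794160*16 + 15 (F) = 252706575
  252706575*16 + 15 (F) = 4043305215
Decimal = 4043305215

4043305215


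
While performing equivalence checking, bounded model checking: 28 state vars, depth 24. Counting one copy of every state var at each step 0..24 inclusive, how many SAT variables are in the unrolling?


BMC unrolls to depth k, creating one copy of each state var for steps 0..k.
Step count = 24 + 1 = 25 (steps 0 through 24)
Vars per step = 28
Total = 28 * 25 = 700

700


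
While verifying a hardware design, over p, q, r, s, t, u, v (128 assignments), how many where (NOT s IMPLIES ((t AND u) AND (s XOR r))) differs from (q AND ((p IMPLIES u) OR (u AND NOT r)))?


F1 = (NOT s IMPLIES ((t AND u) AND (s XOR r)))
F2 = (q AND ((p IMPLIES u) OR (u AND NOT r)))
Evaluate both on each of 128 rows (bits = p,q,r,s,t,u,v):
  row 0 [0000000]: F1=0 F2=0 -> 0
  row 1 [0000001]: F1=0 F2=0 -> 0
  row 2 [0000010]: F1=0 F2=0 -> 0
  row 3 [0000011]: F1=0 F2=0 -> 0
  row 4 [0000100]: F1=0 F2=0 -> 0
  (every remaining row is evaluated the same way; all 128 results are listed next)
Full result column, 8 rows per line (p,q,r,s fixed per line; t,u,v runs 000..111 left to right):
  rows 0-7 [p,q,r,s=0000]: 00000000  (ones: 0)
  rows 8-15 [p,q,r,s=0001]: 11111111  (ones: 8)
  rows 16-23 [p,q,r,s=0010]: 00000011  (ones: 2)
  rows 24-31 [p,q,r,s=0011]: 11111111  (ones: 8)
  rows 32-39 [p,q,r,s=0100]: 11111111  (ones: 8)
  rows 40-47 [p,q,r,s=0101]: 00000000  (ones: 0)
  rows 48-55 [p,q,r,s=0110]: 11111100  (ones: 6)
  rows 56-63 [p,q,r,s=0111]: 00000000  (ones: 0)
  rows 64-71 [p,q,r,s=1000]: 00000000  (ones: 0)
  rows 72-79 [p,q,r,s=1001]: 11111111  (ones: 8)
  rows 80-87 [p,q,r,s=1010]: 00000011  (ones: 2)
  rows 88-95 [p,q,r,s=1011]: 11111111  (ones: 8)
  rows 96-103 [p,q,r,s=1100]: 00110011  (ones: 4)
  rows 104-111 [p,q,r,s=1101]: 11001100  (ones: 4)
  rows 112-119 [p,q,r,s=1110]: 00110000  (ones: 2)
  rows 120-127 [p,q,r,s=1111]: 11001100  (ones: 4)
Disagreements = 0+8+2+8+8+0+6+0+0+8+2+8+4+4+2+4 = 64

64
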